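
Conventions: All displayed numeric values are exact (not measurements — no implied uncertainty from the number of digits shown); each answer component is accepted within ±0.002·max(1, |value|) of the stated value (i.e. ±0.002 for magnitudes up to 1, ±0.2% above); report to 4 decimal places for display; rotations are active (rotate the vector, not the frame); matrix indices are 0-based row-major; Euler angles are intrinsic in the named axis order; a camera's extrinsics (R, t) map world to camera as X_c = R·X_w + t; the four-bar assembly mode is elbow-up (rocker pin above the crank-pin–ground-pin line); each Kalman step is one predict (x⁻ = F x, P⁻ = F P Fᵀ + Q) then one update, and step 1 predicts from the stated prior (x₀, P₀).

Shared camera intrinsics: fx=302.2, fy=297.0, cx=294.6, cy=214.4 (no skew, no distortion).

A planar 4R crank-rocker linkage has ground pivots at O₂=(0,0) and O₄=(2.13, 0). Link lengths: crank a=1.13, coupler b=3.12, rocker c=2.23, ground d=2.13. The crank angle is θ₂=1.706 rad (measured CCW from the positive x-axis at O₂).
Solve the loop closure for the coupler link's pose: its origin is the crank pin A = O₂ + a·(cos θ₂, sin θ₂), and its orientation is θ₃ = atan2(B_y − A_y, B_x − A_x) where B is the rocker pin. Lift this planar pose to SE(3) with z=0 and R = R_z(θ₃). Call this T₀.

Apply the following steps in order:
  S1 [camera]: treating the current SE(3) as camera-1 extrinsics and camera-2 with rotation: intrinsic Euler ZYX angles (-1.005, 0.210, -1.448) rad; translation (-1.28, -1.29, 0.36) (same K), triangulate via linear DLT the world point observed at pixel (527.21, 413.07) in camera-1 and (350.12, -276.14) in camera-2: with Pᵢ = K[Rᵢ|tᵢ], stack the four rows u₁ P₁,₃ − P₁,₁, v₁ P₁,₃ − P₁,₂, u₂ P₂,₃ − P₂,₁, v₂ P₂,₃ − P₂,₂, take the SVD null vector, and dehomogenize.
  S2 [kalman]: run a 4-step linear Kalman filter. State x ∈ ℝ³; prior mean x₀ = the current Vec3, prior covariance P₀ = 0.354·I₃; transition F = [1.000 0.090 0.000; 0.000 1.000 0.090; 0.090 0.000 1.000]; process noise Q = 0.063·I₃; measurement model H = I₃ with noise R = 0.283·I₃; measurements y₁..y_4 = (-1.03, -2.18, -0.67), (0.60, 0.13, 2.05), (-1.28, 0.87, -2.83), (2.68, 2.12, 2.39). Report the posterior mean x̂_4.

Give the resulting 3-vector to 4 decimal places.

source (fourbar_fk): coupler pose = R=[0.9465 -0.3228 0.0000; 0.3228 0.9465 0.0000; 0.0000 0.0000 1.0000], t=(-0.1523, 1.1197, 0.0000)
after S1 (triangulate): (0.8803, -0.6619, 1.1621)
after S2 (kf_track): (0.7998, 0.8308, 0.6809)

result = (0.7998, 0.8308, 0.6809)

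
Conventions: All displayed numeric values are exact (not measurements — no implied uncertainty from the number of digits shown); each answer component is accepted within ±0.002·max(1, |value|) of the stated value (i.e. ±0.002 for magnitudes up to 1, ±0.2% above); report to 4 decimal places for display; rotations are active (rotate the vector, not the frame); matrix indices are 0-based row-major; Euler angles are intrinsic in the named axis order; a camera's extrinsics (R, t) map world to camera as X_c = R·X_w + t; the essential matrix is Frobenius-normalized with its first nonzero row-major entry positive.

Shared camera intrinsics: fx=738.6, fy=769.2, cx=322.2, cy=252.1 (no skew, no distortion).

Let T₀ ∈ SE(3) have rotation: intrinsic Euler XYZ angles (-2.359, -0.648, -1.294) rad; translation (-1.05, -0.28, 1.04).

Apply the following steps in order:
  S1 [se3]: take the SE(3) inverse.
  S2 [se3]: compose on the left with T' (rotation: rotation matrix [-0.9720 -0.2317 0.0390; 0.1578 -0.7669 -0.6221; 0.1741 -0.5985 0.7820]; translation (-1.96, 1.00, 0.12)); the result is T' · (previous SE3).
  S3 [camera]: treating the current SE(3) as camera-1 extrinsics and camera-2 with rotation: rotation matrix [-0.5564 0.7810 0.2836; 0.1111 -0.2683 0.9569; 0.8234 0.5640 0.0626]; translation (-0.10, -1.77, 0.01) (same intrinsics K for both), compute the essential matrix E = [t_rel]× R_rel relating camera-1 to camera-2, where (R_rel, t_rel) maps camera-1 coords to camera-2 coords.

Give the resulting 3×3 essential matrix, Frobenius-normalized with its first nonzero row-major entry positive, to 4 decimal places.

after S1 (invert_se3): R=[0.2179 0.7984 0.5613; 0.7669 0.2156 -0.6044; -0.6036 0.5622 -0.5654], t=(-0.1314, 1.4942, 0.1116)
after S2 (compose_se3): R=[-0.4130 -0.8041 -0.4276; -0.1783 -0.3891 0.9038; -0.8931 0.4495 0.0174], t=(-2.1741, -0.2361, -0.7099)
after S3 (essential): [0.2877 0.6161 0.1379; 0.1416 -0.0675 -0.4819; -0.2235 -0.1040 0.4483]

matrix = [0.2877 0.6161 0.1379; 0.1416 -0.0675 -0.4819; -0.2235 -0.1040 0.4483]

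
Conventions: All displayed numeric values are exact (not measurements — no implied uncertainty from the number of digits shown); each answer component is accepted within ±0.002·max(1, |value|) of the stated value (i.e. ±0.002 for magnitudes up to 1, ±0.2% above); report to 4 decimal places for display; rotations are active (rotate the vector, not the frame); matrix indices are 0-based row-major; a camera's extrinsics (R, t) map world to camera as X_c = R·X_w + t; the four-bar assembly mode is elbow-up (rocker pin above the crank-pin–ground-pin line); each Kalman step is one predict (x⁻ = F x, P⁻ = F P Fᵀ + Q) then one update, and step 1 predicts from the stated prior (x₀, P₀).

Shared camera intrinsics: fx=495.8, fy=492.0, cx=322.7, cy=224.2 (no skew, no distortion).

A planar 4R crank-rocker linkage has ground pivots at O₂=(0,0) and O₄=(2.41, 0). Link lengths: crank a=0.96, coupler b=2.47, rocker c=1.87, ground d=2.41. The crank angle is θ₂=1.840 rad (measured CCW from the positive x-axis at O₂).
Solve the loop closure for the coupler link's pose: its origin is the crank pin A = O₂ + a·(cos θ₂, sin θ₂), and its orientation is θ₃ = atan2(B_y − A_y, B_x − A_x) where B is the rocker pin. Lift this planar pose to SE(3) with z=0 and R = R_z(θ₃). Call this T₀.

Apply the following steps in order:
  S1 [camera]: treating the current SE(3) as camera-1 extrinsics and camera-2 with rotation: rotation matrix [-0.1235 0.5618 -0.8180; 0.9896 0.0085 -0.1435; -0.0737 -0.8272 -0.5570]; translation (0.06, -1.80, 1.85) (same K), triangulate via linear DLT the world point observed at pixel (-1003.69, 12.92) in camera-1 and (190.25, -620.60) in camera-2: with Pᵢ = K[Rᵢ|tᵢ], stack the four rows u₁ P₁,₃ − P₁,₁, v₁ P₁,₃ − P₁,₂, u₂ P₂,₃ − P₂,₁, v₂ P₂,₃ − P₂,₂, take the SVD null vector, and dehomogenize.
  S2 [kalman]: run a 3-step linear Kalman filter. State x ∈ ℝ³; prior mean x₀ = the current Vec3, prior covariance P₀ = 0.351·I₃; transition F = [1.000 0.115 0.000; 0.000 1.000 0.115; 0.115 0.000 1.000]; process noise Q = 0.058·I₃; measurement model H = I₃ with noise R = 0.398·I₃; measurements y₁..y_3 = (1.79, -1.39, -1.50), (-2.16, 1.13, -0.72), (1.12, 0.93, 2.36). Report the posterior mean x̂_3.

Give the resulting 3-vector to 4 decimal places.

result = (-0.0693, 0.3105, 0.4926)

source (fourbar_fk): coupler pose = R=[0.9300 -0.3676 0.0000; 0.3676 0.9300 0.0000; 0.0000 0.0000 1.0000], t=(-0.2553, 0.9254, 0.0000)
after S1 (triangulate): (-1.7598, -0.5887, 0.6263)
after S2 (kf_track): (-0.0693, 0.3105, 0.4926)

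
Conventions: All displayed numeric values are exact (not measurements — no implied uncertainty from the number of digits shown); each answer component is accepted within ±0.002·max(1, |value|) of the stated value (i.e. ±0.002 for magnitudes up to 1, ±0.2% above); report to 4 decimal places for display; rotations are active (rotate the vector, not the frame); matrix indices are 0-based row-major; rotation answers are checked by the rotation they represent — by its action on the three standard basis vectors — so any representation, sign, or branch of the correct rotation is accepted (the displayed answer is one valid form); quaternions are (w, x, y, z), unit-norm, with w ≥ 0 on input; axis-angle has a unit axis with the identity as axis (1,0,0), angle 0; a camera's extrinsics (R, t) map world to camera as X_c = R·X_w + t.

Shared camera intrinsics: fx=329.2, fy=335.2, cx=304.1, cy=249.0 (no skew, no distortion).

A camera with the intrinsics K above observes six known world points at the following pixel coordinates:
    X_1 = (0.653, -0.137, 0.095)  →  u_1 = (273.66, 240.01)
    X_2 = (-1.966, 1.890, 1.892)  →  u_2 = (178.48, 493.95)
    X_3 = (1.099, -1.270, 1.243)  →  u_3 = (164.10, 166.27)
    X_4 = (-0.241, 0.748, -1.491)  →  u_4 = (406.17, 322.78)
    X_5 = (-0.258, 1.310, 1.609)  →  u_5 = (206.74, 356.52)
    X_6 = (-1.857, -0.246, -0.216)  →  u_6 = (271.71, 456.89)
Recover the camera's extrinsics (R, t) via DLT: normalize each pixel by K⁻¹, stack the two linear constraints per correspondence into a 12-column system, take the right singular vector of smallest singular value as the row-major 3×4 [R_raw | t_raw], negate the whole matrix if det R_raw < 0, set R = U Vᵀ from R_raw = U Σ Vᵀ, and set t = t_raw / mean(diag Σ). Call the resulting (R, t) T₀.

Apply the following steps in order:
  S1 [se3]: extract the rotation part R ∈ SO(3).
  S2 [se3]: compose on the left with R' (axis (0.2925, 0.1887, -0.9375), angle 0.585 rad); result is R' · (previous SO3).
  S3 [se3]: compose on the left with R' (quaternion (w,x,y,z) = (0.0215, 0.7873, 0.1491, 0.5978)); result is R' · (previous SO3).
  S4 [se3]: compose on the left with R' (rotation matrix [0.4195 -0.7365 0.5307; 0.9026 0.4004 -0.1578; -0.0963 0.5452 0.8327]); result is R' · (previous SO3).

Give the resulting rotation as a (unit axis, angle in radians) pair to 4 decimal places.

rotation (axis_angle) = ((0.3292, 0.9395, 0.0950), 2.9331)

source (pnp_recover): camera pose = R=[0.0495 0.2515 -0.9666; -0.7570 0.6408 0.1279; 0.6515 0.7254 0.2221], t=(-0.3200, 0.4499, 4.1296)
after S1 (rot_of_se3): [0.0495 0.2515 -0.9666; -0.7570 0.6408 0.1279; 0.6515 0.7254 0.2221]
after S2 (compose_so3): [-0.3187 0.5934 -0.7392; -0.7852 0.2716 0.5565; 0.5310 0.7577 0.3794]
after S3 (compose_so3): [0.2624 0.9178 0.2980; 0.7432 0.0047 -0.6690; -0.6154 0.3970 -0.6809]
after S4 (compose_so3): [-0.7639 0.5922 0.2564; 0.6315 0.7677 0.1085; -0.1325 0.2448 -0.9605]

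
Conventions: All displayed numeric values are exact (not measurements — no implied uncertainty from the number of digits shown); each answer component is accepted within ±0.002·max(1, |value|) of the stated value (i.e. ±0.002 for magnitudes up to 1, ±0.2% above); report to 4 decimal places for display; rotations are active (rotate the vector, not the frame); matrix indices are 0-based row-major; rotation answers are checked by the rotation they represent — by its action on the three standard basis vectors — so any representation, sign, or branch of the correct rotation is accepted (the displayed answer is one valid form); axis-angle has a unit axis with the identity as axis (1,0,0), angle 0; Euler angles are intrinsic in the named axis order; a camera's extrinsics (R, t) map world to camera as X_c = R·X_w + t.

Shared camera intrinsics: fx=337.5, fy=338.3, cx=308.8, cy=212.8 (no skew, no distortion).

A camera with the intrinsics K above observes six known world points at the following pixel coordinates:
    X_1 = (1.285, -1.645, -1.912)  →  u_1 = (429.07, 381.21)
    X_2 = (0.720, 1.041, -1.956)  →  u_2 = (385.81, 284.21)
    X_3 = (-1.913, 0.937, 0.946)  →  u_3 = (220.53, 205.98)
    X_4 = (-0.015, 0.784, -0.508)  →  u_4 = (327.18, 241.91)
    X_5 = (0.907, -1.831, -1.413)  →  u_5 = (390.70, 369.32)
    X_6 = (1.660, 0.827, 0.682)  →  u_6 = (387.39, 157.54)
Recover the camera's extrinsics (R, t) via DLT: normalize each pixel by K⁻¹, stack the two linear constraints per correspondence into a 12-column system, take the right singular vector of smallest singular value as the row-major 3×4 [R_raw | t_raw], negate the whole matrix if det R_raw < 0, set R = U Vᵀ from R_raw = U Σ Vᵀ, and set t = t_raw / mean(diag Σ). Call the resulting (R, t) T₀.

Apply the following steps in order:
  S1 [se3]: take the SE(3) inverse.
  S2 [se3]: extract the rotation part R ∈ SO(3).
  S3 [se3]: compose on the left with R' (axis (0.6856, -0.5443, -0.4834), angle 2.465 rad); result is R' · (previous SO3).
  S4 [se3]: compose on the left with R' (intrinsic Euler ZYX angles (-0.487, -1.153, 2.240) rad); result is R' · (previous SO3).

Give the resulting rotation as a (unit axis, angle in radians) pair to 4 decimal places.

rotation (axis_angle) = ((0.9996, 0.0212, 0.0201), 1.8940)

source (pnp_recover): camera pose = R=[0.8983 0.1850 -0.3985; -0.3127 -0.3678 -0.8757; -0.3085 0.9113 -0.2726], t=(0.0400, 0.4298, 6.0093)
after S1 (invert_se3): R=[0.8983 -0.3127 -0.3085; 0.1850 -0.3678 0.9113; -0.3985 -0.8757 -0.2726], t=(1.9526, -5.3257, 2.0304)
after S2 (rot_of_se3): [0.8983 -0.3127 -0.3085; 0.1850 -0.3678 0.9113; -0.3985 -0.8757 -0.2726]
after S3 (compose_so3): [0.3551 0.9302 -0.0933; -0.9308 0.3611 0.0576; 0.0873 0.0663 0.9940]
after S4 (compose_so3): [0.9989 0.0089 0.0465; 0.0470 -0.3170 -0.9473; 0.0064 0.9484 -0.3171]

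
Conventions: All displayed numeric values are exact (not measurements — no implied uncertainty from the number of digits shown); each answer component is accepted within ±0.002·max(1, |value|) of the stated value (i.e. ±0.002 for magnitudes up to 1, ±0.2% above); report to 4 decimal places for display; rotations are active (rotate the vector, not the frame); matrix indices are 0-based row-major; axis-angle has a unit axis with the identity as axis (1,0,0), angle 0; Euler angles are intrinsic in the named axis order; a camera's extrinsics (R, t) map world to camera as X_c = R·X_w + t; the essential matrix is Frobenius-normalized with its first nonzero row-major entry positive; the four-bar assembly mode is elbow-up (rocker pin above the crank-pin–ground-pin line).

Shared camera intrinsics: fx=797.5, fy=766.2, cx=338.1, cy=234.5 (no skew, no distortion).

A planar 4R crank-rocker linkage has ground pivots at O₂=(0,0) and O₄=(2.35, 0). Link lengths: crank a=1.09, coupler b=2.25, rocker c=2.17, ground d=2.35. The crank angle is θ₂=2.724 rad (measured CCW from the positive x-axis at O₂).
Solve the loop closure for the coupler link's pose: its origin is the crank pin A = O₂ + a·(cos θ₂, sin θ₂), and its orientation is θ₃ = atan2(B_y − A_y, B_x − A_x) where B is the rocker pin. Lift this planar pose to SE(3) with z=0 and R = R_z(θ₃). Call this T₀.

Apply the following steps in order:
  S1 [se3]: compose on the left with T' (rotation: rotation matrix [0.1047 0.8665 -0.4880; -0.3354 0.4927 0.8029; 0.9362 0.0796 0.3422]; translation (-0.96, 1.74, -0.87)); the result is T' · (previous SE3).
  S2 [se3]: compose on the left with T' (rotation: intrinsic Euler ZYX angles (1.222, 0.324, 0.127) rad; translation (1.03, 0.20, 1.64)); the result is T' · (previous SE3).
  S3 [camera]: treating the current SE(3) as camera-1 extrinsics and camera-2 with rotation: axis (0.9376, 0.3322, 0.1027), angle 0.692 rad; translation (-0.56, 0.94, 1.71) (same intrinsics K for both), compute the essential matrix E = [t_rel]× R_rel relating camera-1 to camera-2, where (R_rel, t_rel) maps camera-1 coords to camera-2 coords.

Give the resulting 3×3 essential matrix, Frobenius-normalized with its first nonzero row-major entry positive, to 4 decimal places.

matrix = [0.6436 -0.1584 -0.0194; 0.2304 -0.0880 -0.0221; 0.1718 0.6107 0.3108]

source (fourbar_fk): coupler pose = R=[0.8497 -0.5272 0.0000; 0.5272 0.8497 0.0000; 0.0000 0.0000 1.0000], t=(-0.9963, 0.4421, 0.0000)
after S1 (compose_se3): R=[0.5458 0.6811 -0.4880; -0.0252 0.5955 0.8029; 0.8375 -0.4259 0.3422], t=(-0.6813, 2.2920, -1.7676)
after S2 (compose_se3): R=[0.3901 -0.4229 -0.8179; 0.6891 0.7233 -0.0454; 0.6108 -0.5459 0.5736], t=(-1.6969, 0.0089, 0.4699)
after S3 (essential): [0.6436 -0.1584 -0.0194; 0.2304 -0.0880 -0.0221; 0.1718 0.6107 0.3108]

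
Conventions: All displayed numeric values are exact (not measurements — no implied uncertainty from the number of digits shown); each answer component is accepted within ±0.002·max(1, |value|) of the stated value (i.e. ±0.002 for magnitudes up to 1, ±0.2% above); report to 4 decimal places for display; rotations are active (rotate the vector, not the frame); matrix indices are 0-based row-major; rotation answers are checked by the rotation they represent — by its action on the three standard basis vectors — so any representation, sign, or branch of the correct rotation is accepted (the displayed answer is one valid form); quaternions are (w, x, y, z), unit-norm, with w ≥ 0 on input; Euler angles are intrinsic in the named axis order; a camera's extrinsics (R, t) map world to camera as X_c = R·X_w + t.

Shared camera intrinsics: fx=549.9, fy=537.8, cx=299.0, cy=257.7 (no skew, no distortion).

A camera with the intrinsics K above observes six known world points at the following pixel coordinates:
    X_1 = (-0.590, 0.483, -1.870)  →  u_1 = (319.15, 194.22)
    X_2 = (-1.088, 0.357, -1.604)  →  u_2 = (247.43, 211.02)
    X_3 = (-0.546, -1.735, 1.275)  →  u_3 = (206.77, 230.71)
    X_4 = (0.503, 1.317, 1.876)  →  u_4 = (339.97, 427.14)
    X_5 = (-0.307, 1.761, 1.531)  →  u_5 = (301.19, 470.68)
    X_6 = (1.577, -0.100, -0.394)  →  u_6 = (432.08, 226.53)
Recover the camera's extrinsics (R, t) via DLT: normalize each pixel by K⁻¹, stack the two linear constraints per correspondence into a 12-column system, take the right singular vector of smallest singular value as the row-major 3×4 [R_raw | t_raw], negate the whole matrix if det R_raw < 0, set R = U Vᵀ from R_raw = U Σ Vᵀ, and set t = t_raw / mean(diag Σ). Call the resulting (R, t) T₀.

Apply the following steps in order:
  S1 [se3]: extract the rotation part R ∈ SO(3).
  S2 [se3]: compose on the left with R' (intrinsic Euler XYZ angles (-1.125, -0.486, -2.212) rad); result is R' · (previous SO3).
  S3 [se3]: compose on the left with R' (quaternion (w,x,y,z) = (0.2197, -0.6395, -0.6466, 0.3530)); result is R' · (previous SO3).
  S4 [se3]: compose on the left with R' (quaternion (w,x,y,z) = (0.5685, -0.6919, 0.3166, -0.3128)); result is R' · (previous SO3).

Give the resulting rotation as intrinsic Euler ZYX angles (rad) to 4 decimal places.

source (pnp_recover): camera pose = R=[0.9103 0.3368 -0.2408; -0.1357 0.7921 0.5951; 0.3911 -0.5090 0.7667], t=(0.0801, 0.1500, 6.1497)
after S1 (rot_of_se3): [0.9103 0.3368 -0.2408; -0.1357 0.7921 0.5951; 0.3911 -0.5090 0.7667]
after S2 (compose_so3): [-0.7603 0.6209 0.1909; -0.2428 -0.5442 0.8031; 0.6025 0.5642 0.5645]
after S3 (compose_so3): [-0.5414 -0.8338 0.1081; -0.8362 0.5474 0.0344; -0.0878 -0.0717 -0.9935]
after S4 (compose_so3): [-0.3276 -0.6055 -0.7253; 0.5061 0.5358 -0.6759; 0.7978 -0.5885 0.1309]

rotation (euler_zyx) = (2.1453, -0.9237, -1.3519)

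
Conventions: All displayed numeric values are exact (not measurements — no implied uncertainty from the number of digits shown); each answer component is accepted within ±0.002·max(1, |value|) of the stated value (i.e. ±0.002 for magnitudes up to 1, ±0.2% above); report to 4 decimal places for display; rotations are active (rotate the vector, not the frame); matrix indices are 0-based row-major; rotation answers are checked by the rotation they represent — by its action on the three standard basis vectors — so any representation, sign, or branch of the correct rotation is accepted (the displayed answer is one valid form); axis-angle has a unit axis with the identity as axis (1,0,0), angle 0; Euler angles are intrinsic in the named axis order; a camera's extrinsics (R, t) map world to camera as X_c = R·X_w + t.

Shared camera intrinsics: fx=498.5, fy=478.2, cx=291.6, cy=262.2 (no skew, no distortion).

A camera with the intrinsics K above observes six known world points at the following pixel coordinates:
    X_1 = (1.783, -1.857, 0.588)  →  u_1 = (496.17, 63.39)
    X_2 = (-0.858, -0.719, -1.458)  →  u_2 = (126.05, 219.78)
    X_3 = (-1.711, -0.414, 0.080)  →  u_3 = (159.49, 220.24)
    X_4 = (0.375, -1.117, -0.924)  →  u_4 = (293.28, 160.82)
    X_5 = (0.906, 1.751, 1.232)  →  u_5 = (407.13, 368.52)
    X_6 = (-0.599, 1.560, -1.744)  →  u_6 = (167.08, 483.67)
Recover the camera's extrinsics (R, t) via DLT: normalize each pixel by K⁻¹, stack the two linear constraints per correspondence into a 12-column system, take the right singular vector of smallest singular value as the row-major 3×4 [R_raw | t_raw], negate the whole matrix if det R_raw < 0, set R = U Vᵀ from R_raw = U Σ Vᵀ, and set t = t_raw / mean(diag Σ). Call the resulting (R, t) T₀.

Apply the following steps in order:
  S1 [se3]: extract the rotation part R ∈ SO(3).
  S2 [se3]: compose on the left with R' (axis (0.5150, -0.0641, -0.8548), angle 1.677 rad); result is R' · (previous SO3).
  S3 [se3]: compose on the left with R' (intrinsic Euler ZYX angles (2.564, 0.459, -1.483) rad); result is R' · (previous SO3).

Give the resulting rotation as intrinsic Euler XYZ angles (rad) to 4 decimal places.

rotation (euler_xyz) = (0.3568, 0.0677, 1.7357)

source (pnp_recover): camera pose = R=[0.9273 0.0561 0.3701; 0.0468 0.9635 -0.2635; -0.3714 0.2617 0.8908], t=(0.0701, 0.0000, 5.1003)
after S1 (rot_of_se3): [0.9273 0.0561 0.3701; 0.0468 0.9635 -0.2635; -0.3714 0.2617 0.8908]
after S2 (compose_so3): [0.4163 0.6502 -0.6356; -0.6591 -0.2657 -0.7036; -0.6263 0.7118 0.3179]
after S3 (compose_so3): [-0.1638 -0.9842 0.0676; 0.9204 -0.1771 -0.3485; 0.3549 0.0052 0.9349]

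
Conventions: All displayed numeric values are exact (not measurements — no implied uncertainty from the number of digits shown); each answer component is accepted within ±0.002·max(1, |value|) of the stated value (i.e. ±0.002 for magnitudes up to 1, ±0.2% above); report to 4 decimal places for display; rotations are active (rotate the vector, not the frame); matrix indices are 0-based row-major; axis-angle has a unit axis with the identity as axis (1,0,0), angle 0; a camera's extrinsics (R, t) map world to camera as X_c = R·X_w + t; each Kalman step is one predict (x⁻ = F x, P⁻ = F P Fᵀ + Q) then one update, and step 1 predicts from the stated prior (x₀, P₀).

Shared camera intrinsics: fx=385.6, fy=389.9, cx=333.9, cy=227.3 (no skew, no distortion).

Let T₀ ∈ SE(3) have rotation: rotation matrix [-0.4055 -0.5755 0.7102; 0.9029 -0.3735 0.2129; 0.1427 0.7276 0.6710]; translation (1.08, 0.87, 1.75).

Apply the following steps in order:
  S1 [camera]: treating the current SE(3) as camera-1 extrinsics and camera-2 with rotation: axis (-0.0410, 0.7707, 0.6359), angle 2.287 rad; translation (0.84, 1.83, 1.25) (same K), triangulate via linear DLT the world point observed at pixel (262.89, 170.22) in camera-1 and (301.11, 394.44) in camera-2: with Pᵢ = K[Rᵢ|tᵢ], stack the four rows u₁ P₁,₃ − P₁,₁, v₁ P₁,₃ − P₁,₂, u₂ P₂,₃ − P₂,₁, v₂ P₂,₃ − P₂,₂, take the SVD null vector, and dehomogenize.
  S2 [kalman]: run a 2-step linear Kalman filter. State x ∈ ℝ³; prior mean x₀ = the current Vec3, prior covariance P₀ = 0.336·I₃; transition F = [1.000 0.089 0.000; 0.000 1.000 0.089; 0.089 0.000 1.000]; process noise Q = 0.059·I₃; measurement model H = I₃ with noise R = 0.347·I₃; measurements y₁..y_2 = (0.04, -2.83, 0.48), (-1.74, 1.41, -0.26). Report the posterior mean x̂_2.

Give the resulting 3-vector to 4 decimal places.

result = (-0.8112, 0.0097, -0.3187)

after S1 (triangulate): (-0.4374, 1.3402, -1.1711)
after S2 (kf_track): (-0.8112, 0.0097, -0.3187)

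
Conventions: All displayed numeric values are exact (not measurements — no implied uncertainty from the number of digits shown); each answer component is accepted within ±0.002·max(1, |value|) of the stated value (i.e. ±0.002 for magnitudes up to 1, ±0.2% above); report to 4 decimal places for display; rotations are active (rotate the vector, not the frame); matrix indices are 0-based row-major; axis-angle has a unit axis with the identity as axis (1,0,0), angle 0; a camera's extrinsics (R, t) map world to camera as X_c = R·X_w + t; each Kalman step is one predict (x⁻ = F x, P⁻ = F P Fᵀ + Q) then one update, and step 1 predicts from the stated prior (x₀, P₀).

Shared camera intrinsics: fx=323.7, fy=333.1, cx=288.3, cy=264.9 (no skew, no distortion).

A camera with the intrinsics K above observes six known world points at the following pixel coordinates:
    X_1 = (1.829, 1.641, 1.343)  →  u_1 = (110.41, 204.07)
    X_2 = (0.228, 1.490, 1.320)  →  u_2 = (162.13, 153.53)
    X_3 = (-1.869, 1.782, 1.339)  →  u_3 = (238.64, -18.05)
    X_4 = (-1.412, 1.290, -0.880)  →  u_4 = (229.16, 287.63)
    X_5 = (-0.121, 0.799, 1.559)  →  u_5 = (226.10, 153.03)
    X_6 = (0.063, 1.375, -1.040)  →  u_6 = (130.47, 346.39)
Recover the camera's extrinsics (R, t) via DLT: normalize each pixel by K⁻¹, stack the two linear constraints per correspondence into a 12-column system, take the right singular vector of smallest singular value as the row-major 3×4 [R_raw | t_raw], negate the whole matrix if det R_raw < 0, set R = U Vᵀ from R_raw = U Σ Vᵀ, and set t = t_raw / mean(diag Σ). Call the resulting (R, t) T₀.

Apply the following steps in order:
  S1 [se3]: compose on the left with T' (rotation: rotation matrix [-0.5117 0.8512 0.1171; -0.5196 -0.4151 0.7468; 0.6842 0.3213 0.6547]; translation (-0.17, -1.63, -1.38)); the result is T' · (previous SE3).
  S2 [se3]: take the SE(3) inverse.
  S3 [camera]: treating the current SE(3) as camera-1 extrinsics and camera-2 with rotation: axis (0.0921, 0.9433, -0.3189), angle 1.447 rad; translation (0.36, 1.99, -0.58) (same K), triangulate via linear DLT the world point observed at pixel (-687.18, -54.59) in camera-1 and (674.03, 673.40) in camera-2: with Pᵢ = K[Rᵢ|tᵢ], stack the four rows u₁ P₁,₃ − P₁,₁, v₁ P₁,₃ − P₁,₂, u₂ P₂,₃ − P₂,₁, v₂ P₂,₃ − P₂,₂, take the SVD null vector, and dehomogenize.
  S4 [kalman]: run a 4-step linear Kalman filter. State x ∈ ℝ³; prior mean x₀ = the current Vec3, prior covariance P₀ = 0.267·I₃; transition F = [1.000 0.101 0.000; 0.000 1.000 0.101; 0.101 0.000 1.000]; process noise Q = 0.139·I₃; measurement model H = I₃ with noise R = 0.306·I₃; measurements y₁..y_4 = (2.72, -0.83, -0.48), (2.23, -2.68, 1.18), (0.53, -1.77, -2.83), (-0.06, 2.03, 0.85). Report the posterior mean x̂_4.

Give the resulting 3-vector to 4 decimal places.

source (pnp_recover): camera pose = R=[-0.6754 -0.7371 0.0250; 0.3173 -0.3210 -0.8923; 0.6657 -0.5947 0.4507], t=(-0.3693, 0.2215, 4.2175)
after S1 (compose_se3): R=[0.6936 0.0343 -0.7195; 0.7164 0.0721 0.6940; 0.0757 -0.9968 0.0255], t=(0.7013, 1.6195, 1.1996)
after S2 (invert_se3): R=[0.6936 0.7164 0.0757; 0.0343 0.0721 -0.9968; -0.7195 0.6940 0.0255], t=(-1.7373, 1.0550, -0.6499)
after S3 (triangulate): (-1.8964, 0.2177, 1.8882)
after S4 (kf_track): (0.4112, 0.1219, 0.0504)

result = (0.4112, 0.1219, 0.0504)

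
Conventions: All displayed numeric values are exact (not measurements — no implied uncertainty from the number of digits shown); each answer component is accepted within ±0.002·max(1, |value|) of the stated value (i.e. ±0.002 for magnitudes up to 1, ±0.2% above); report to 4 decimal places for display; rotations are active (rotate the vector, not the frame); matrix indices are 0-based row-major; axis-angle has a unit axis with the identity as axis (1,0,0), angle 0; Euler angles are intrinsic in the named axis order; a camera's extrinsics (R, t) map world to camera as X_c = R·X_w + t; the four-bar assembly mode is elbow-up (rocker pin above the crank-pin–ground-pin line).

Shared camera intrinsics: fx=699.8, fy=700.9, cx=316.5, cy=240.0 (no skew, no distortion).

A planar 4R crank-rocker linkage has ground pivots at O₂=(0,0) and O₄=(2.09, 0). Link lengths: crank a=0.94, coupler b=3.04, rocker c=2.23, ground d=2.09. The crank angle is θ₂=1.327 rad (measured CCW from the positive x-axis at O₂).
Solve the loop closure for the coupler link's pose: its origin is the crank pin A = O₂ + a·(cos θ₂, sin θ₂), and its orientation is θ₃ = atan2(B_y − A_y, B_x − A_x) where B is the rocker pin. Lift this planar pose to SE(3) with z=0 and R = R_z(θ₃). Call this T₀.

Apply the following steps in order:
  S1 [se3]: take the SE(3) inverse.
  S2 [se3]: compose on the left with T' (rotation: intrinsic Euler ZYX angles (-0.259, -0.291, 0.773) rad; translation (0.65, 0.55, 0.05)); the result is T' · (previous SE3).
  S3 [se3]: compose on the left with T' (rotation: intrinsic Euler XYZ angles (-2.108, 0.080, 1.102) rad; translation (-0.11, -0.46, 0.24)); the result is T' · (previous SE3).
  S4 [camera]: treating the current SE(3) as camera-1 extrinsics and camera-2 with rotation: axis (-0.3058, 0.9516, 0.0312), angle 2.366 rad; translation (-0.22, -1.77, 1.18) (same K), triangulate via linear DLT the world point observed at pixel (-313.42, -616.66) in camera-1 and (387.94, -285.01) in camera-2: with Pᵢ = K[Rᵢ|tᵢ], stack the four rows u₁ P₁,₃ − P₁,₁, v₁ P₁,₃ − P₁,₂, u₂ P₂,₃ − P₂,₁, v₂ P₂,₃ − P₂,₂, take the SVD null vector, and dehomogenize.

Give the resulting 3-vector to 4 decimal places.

source (fourbar_fk): coupler pose = R=[0.9330 -0.3600 0.0000; 0.3600 0.9330 0.0000; 0.0000 0.0000 1.0000], t=(0.2269, 0.9122, 0.0000)
after S1 (invert_se3): R=[0.9330 0.3600 0.0000; -0.3600 0.9330 0.0000; 0.0000 0.0000 1.0000], t=(-0.5400, -0.7694, 0.0000)
after S2 (compose_se3): R=[0.8677 0.3237 -0.3774; -0.4964 0.6051 -0.6224; 0.0269 0.7274 0.6857], t=(0.1579, 0.1107, -0.6196)
after S3 (compose_se3): R=[0.8344 -0.3342 0.4383; -0.3156 0.3623 0.8770; -0.4519 -0.8701 0.1968], t=(-0.1868, -1.0864, 0.3910)
after S4 (triangulate): (-1.2676, -0.8857, -0.9957)

result = (-1.2676, -0.8857, -0.9957)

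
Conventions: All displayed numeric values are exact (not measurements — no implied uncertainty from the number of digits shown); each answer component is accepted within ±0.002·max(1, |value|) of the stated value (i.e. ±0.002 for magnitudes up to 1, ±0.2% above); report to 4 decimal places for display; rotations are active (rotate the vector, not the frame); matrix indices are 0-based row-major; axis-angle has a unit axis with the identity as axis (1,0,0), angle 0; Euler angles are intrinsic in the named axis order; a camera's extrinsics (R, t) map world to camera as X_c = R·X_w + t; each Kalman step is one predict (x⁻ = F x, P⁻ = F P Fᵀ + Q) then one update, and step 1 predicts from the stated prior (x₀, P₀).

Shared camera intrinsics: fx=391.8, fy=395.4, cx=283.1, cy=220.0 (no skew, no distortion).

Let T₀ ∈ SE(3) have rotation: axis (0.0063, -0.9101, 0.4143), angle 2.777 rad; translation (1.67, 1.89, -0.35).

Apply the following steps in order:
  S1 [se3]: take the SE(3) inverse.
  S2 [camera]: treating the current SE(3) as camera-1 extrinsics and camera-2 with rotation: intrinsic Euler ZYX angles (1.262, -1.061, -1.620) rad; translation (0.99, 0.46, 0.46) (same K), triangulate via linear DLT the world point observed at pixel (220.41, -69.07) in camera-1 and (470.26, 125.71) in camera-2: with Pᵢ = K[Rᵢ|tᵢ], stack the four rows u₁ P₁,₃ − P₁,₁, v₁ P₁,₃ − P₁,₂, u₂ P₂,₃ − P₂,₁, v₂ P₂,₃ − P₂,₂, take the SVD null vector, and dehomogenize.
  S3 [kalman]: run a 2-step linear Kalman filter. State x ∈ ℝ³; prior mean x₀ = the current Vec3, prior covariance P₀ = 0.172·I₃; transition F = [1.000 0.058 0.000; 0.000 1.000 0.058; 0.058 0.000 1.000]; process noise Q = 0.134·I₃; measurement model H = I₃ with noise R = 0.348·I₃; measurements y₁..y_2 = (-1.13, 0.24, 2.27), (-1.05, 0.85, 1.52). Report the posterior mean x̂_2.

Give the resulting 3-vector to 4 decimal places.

result = (-0.3505, -0.0885, 1.1010)

after S1 (invert_se3): R=[-0.9342 0.1367 0.3296; -0.1588 0.6679 -0.7271; -0.3195 -0.7316 -0.6022], t=(1.4172, -1.2516, 1.7055)
after S2 (triangulate): (1.5050, -1.9105, -0.7277)
after S3 (kf_track): (-0.3505, -0.0885, 1.1010)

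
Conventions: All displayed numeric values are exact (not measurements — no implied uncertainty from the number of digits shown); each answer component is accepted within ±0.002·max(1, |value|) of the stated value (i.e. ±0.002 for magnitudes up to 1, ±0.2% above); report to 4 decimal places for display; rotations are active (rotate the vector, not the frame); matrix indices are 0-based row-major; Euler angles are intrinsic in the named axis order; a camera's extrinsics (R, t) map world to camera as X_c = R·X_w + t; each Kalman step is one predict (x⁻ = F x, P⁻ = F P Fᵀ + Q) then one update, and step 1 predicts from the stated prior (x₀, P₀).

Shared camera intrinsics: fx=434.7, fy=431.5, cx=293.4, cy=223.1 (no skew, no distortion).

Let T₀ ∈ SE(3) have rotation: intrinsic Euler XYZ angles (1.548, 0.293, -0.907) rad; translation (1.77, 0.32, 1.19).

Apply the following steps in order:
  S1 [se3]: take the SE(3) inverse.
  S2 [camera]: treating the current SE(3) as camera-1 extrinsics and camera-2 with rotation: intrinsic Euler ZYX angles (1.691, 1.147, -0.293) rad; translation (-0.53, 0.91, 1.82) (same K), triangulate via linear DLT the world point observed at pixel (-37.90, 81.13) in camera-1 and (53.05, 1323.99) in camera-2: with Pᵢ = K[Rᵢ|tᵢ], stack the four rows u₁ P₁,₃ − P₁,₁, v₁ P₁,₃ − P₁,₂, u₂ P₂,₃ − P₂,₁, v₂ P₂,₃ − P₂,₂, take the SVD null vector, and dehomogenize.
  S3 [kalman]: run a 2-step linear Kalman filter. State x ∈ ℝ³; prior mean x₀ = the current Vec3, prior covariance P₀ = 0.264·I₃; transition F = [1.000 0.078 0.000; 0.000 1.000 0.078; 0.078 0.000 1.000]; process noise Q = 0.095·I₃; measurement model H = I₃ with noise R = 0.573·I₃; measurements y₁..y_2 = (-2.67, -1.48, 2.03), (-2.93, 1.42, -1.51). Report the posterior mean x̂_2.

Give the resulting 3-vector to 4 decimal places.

after S1 (invert_se3): R=[0.5899 0.1599 -0.7915; 0.7541 0.2415 0.6108; 0.2888 -0.9571 0.0218], t=(-0.1533, -2.1388, -0.2309)
after S2 (triangulate): (1.4460, -0.5981, 1.5261)
after S3 (kf_track): (-1.2226, -0.1014, 0.5534)

result = (-1.2226, -0.1014, 0.5534)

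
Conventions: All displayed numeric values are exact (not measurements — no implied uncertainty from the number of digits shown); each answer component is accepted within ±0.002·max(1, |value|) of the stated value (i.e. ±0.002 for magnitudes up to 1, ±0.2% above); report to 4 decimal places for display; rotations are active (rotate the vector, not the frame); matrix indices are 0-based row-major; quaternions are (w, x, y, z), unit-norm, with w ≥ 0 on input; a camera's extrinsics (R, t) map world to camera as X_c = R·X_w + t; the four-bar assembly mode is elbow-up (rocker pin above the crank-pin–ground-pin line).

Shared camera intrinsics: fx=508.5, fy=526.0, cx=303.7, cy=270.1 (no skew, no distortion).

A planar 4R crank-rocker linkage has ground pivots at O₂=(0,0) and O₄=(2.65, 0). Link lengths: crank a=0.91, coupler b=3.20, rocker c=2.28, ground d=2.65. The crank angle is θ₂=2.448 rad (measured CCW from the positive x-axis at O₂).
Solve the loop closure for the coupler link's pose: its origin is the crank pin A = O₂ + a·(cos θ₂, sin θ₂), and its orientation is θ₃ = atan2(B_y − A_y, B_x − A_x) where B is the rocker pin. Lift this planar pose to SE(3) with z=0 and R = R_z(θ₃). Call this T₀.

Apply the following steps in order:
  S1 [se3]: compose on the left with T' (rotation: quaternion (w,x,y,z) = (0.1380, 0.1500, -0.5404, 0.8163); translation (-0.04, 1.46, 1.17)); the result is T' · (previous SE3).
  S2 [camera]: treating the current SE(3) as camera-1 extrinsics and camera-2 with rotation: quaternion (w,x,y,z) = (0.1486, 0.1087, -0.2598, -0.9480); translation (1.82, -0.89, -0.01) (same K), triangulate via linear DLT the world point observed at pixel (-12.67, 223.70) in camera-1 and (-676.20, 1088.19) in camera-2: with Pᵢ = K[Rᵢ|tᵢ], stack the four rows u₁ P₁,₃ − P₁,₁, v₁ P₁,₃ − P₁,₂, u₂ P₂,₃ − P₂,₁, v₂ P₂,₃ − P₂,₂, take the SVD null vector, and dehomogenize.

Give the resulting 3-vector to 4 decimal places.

source (fourbar_fk): coupler pose = R=[0.8623 -0.5064 0.0000; 0.5064 0.8623 0.0000; 0.0000 0.0000 1.0000], t=(-0.6997, 0.5818, 0.0000)
after S1 (compose_se3): R=[-0.9869 0.1302 0.0957; -0.1368 -0.3578 -0.9237; -0.0860 -0.9247 0.3709], t=(0.3762, 1.1960, 0.4050)
after S2 (triangulate): (1.9188, -1.6801, 1.8998)

result = (1.9188, -1.6801, 1.8998)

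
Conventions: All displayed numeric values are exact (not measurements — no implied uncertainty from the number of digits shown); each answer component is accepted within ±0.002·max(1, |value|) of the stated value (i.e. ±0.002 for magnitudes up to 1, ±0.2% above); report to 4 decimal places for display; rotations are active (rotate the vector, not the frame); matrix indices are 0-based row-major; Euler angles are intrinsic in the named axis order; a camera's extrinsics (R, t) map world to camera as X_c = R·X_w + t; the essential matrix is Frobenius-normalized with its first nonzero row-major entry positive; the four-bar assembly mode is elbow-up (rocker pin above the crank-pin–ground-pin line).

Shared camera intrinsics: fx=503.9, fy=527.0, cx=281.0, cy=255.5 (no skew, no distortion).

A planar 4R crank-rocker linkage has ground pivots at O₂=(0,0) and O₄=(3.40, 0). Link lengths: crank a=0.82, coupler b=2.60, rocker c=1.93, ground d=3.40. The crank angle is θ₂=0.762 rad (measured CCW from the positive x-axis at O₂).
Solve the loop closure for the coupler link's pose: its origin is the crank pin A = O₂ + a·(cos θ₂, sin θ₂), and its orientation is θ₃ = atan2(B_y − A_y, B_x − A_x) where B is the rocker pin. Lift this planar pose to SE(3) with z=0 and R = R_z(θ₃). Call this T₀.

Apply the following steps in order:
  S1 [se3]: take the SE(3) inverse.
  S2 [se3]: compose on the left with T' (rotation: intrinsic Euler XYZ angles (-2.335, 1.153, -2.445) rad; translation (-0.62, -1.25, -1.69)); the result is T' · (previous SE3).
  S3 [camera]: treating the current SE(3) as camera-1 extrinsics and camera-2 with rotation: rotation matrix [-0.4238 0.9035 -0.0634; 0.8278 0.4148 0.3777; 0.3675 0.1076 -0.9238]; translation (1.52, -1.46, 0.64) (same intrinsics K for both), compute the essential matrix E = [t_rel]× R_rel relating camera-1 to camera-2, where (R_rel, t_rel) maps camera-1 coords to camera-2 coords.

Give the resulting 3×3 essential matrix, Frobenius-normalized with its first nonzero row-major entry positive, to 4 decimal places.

matrix = [0.0480 0.1219 -0.0291; -0.7051 0.0307 -0.0077; -0.0235 -0.6761 0.1618]

source (fourbar_fk): coupler pose = R=[0.8693 -0.4942 0.0000; 0.4942 0.8693 0.0000; 0.0000 0.0000 1.0000], t=(0.5932, 0.5661, 0.0000)
after S1 (invert_se3): R=[0.8693 0.4942 0.0000; -0.4942 0.8693 0.0000; 0.0000 0.0000 1.0000], t=(-0.7955, -0.1990, 0.0000)
after S2 (compose_se3): R=[-0.3992 0.0725 0.9140; 0.7729 0.5629 0.2929; -0.4932 0.8233 -0.2808], t=(-0.4242, -2.0272, -1.8635)
after S3 (essential): [0.0480 0.1219 -0.0291; -0.7051 0.0307 -0.0077; -0.0235 -0.6761 0.1618]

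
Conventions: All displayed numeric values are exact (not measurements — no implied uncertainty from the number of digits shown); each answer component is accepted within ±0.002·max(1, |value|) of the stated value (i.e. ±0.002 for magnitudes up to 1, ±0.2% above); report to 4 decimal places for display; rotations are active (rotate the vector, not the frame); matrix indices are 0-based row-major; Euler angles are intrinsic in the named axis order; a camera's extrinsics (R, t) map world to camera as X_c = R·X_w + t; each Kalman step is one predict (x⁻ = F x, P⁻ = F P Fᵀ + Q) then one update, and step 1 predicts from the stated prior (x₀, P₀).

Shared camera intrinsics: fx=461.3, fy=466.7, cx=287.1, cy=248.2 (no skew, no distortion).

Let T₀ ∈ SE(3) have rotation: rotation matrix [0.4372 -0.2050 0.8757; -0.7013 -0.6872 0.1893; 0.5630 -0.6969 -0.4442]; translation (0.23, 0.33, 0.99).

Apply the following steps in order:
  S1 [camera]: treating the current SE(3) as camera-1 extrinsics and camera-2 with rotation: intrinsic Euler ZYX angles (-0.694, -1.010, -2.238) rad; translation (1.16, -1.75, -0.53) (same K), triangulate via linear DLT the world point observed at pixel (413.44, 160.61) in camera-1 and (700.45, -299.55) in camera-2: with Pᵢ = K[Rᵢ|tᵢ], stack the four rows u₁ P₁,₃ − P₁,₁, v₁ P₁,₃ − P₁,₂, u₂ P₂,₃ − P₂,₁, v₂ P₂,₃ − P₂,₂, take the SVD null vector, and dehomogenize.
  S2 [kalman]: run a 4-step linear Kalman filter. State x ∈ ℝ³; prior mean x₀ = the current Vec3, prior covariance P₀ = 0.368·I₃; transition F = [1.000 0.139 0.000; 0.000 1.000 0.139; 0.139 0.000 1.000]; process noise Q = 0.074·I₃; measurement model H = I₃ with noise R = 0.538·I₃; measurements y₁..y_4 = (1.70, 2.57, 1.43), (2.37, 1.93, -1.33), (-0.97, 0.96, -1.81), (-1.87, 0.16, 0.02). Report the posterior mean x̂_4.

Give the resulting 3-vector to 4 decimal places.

result = (0.1737, 0.5129, -0.3684)

after S1 (triangulate): (1.8604, -0.7886, -0.4978)
after S2 (kf_track): (0.1737, 0.5129, -0.3684)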